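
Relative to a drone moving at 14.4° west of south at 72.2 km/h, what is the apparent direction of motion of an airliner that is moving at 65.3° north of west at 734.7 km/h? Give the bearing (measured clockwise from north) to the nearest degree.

339°

Taking east as x and north as y: airliner velocity = (-307.007, 667.481) km/h; drone velocity = (-17.955, -69.932) km/h.
Velocity of airliner relative to drone = (-307.007, 667.481) − (-17.955, -69.932) = (-289.052, 737.413) km/h.
Bearing = atan2(-289.05, 737.41) = 338.60° clockwise from north.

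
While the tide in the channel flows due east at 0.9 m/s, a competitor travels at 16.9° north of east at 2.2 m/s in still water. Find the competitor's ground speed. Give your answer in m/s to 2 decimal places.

Taking east as x and north as y: velocity relative to the water = (2.105, 0.640) m/s; the water relative to ground = (0.900, 0.000) m/s.
Velocity relative to ground = (2.105, 0.640) + (0.900, 0.000) = (3.005, 0.640) m/s.
Speed = |(3.005, 0.640)| = 3.072 m/s.

3.07 m/s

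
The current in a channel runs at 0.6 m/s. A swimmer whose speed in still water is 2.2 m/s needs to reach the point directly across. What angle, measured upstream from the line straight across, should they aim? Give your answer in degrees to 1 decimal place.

15.8°

To cancel the current, the upstream component of the swimmer's velocity must equal the flow: 2.2 sin θ = 0.6.
sin θ = 0.6 / 2.2 = 0.2727.
θ = arcsin(0.2727) = 15.827°.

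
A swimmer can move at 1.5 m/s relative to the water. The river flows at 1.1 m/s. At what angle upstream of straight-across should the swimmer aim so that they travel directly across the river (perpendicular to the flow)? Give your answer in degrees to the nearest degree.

To cancel the current, the upstream component of the swimmer's velocity must equal the flow: 1.5 sin θ = 1.1.
sin θ = 1.1 / 1.5 = 0.7333.
θ = arcsin(0.7333) = 47.167°.

47°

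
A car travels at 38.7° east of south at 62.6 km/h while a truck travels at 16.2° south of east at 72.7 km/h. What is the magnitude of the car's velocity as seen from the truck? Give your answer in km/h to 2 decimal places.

41.92 km/h

Taking east as x and north as y: car velocity = (39.140, -48.855) km/h; truck velocity = (69.813, -20.283) km/h.
Velocity of car relative to truck = (39.140, -48.855) − (69.813, -20.283) = (-30.673, -28.572) km/h.
Magnitude = |(-30.673, -28.572)| = 41.919 km/h.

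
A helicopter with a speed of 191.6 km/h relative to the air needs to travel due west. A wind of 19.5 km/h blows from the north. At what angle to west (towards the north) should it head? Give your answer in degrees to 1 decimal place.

The wind pushes perpendicular to the desired track; the heading must have a component into the wind equal to 19.5 km/h: 191.6 sin θ = 19.5.
sin θ = 0.1018, so θ = 5.841°.

5.8°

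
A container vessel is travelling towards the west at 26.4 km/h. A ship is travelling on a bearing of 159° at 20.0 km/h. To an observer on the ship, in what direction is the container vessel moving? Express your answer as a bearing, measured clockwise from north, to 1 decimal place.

Taking east as x and north as y: container vessel velocity = (-26.400, 0.000) km/h; ship velocity = (7.167, -18.672) km/h.
Velocity of container vessel relative to ship = (-26.400, 0.000) − (7.167, -18.672) = (-33.567, 18.672) km/h.
Bearing = atan2(-33.57, 18.67) = 299.08° clockwise from north.

299.1°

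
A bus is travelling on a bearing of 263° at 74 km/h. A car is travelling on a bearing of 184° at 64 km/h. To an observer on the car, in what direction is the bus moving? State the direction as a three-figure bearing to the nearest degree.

308°

Taking east as x and north as y: bus velocity = (-73.448, -9.018) km/h; car velocity = (-4.464, -63.844) km/h.
Velocity of bus relative to car = (-73.448, -9.018) − (-4.464, -63.844) = (-68.984, 54.826) km/h.
Bearing = atan2(-68.98, 54.83) = 308.48° clockwise from north.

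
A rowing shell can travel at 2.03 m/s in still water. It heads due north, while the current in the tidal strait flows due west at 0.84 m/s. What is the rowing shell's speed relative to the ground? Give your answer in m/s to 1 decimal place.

2.2 m/s

Taking east as x and north as y: velocity relative to the water = (0.000, 2.030) m/s; the water relative to ground = (-0.840, 0.000) m/s.
Velocity relative to ground = (0.000, 2.030) + (-0.840, 0.000) = (-0.840, 2.030) m/s.
Speed = |(-0.840, 2.030)| = 2.197 m/s.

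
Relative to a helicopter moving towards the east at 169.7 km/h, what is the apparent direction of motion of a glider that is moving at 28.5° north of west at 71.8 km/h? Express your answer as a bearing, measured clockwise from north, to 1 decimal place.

278.4°

Taking east as x and north as y: glider velocity = (-63.099, 34.260) km/h; helicopter velocity = (169.700, 0.000) km/h.
Velocity of glider relative to helicopter = (-63.099, 34.260) − (169.700, 0.000) = (-232.799, 34.260) km/h.
Bearing = atan2(-232.80, 34.26) = 278.37° clockwise from north.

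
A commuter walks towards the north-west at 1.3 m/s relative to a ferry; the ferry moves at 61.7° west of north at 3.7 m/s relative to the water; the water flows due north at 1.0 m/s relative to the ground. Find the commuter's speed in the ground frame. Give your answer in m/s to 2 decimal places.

5.56 m/s

In east/north components (m/s): commuter relative to ferry = (-0.919, 0.919); ferry relative to water = (-3.258, 1.754); water relative to ground = (0.000, 1.000).
Sum = (-4.177, 3.673) m/s.
Speed = |(-4.177, 3.673)| = 5.562 m/s.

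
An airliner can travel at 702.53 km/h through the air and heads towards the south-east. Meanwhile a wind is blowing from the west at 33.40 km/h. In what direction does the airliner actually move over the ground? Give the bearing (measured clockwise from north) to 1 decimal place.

133.1°

Taking east as x and north as y: velocity relative to the air = (496.764, -496.764) km/h; the air relative to ground = (33.400, 0.000) km/h.
Velocity relative to ground = (496.764, -496.764) + (33.400, 0.000) = (530.164, -496.764) km/h.
Bearing = atan2(530.16, -496.76) = 133.14° clockwise from north.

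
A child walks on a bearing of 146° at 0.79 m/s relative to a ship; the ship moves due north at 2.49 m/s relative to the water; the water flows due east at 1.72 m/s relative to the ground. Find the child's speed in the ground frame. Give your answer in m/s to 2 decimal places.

In east/north components (m/s): child relative to ship = (0.442, -0.655); ship relative to water = (0.000, 2.490); water relative to ground = (1.720, 0.000).
Sum = (2.162, 1.835) m/s.
Speed = |(2.162, 1.835)| = 2.836 m/s.

2.84 m/s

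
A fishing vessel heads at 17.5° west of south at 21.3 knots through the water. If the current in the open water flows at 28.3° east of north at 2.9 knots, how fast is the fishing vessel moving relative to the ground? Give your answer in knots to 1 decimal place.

Taking east as x and north as y: velocity relative to the water = (-6.405, -20.314) knots; the water relative to ground = (1.375, 2.553) knots.
Velocity relative to ground = (-6.405, -20.314) + (1.375, 2.553) = (-5.030, -17.761) knots.
Speed = |(-5.030, -17.761)| = 18.459 knots.

18.5 knots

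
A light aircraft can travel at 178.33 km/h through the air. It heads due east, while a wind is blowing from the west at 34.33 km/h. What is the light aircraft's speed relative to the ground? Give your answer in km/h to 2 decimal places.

212.66 km/h

Taking east as x and north as y: velocity relative to the air = (178.330, 0.000) km/h; the air relative to ground = (34.330, 0.000) km/h.
Velocity relative to ground = (178.330, 0.000) + (34.330, 0.000) = (212.660, 0.000) km/h.
Speed = |(212.660, 0.000)| = 212.660 km/h.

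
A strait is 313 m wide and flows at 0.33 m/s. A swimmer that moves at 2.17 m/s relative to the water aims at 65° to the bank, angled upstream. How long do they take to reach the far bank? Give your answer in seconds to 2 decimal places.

159.15 s

The component of the swimmer's velocity perpendicular to the bank is 2.17 × sin 65° = 1.967 m/s.
The current is parallel to the bank, so it does not affect the crossing time.
Time = 313 / 1.967 = 159.151 s.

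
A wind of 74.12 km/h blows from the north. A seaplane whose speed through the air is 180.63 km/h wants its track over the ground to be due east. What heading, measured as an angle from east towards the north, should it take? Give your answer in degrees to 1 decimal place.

24.2°

The wind pushes perpendicular to the desired track; the heading must have a component into the wind equal to 74.12 km/h: 180.63 sin θ = 74.12.
sin θ = 0.4103, so θ = 24.226°.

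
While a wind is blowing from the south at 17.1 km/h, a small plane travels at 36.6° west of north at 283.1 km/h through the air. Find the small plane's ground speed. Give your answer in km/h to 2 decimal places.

Taking east as x and north as y: velocity relative to the air = (-168.791, 227.278) km/h; the air relative to ground = (0.000, 17.100) km/h.
Velocity relative to ground = (-168.791, 227.278) + (0.000, 17.100) = (-168.791, 244.378) km/h.
Speed = |(-168.791, 244.378)| = 297.003 km/h.

297.00 km/h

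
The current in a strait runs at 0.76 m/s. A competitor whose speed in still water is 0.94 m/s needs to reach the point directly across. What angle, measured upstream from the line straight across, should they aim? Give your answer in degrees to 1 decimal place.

To cancel the current, the upstream component of the competitor's velocity must equal the flow: 0.94 sin θ = 0.76.
sin θ = 0.76 / 0.94 = 0.8085.
θ = arcsin(0.8085) = 53.951°.

54.0°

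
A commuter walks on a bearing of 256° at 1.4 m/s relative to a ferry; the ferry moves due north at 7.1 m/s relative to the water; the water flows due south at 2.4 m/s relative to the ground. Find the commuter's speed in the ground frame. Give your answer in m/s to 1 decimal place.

In east/north components (m/s): commuter relative to ferry = (-1.358, -0.339); ferry relative to water = (0.000, 7.100); water relative to ground = (0.000, -2.400).
Sum = (-1.358, 4.361) m/s.
Speed = |(-1.358, 4.361)| = 4.568 m/s.

4.6 m/s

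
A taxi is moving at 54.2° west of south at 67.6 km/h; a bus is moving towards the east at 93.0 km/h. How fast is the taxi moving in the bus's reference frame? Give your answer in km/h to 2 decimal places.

Taking east as x and north as y: taxi velocity = (-54.828, -39.543) km/h; bus velocity = (93.000, 0.000) km/h.
Velocity of taxi relative to bus = (-54.828, -39.543) − (93.000, 0.000) = (-147.828, -39.543) km/h.
Magnitude = |(-147.828, -39.543)| = 153.025 km/h.

153.03 km/h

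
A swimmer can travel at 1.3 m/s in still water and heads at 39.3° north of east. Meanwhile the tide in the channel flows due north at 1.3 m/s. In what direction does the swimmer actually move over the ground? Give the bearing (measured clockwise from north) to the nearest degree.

025°

Taking east as x and north as y: velocity relative to the water = (1.006, 0.823) m/s; the water relative to ground = (0.000, 1.300) m/s.
Velocity relative to ground = (1.006, 0.823) + (0.000, 1.300) = (1.006, 2.123) m/s.
Bearing = atan2(1.01, 2.12) = 25.35° clockwise from north.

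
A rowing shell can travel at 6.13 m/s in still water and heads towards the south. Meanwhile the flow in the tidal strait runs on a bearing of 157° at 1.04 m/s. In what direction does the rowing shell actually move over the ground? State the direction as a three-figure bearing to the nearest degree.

177°

Taking east as x and north as y: velocity relative to the water = (0.000, -6.130) m/s; the water relative to ground = (0.406, -0.957) m/s.
Velocity relative to ground = (0.000, -6.130) + (0.406, -0.957) = (0.406, -7.087) m/s.
Bearing = atan2(0.41, -7.09) = 176.72° clockwise from north.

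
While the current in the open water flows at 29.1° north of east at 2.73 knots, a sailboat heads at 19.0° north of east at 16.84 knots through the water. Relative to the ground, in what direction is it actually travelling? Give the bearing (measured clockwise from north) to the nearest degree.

Taking east as x and north as y: velocity relative to the water = (15.923, 5.483) knots; the water relative to ground = (2.385, 1.328) knots.
Velocity relative to ground = (15.923, 5.483) + (2.385, 1.328) = (18.308, 6.810) knots.
Bearing = atan2(18.31, 6.81) = 69.60° clockwise from north.

070°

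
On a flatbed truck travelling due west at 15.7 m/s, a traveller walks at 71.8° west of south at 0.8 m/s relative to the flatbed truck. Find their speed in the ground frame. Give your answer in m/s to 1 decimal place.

16.5 m/s

Taking east as x and north as y: flatbed truck velocity = (-15.700, 0.000) m/s; traveller velocity relative to flatbed truck = (-0.760, -0.250) m/s.
Velocity relative to ground = (-15.700, 0.000) + (-0.760, -0.250) = (-16.460, -0.250) m/s.
Speed = |(-16.460, -0.250)| = 16.462 m/s.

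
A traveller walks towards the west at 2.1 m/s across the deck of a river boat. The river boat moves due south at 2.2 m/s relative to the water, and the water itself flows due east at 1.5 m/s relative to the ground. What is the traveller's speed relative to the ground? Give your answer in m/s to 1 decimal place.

In east/north components (m/s): traveller relative to river boat = (-2.100, 0.000); river boat relative to water = (0.000, -2.200); water relative to ground = (1.500, 0.000).
Sum = (-0.600, -2.200) m/s.
Speed = |(-0.600, -2.200)| = 2.280 m/s.

2.3 m/s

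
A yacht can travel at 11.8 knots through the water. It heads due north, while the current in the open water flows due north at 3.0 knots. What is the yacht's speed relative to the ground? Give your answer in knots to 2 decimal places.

14.80 knots

Taking east as x and north as y: velocity relative to the water = (0.000, 11.800) knots; the water relative to ground = (0.000, 3.000) knots.
Velocity relative to ground = (0.000, 11.800) + (0.000, 3.000) = (0.000, 14.800) knots.
Speed = |(0.000, 14.800)| = 14.800 knots.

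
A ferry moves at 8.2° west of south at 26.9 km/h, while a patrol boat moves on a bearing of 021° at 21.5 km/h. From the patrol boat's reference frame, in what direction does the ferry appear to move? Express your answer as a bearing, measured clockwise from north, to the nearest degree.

Taking east as x and north as y: ferry velocity = (-3.837, -26.625) km/h; patrol boat velocity = (7.705, 20.072) km/h.
Velocity of ferry relative to patrol boat = (-3.837, -26.625) − (7.705, 20.072) = (-11.542, -46.697) km/h.
Bearing = atan2(-11.54, -46.70) = 193.88° clockwise from north.

194°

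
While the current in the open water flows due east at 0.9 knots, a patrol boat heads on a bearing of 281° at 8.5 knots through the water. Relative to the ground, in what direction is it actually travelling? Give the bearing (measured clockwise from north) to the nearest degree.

Taking east as x and north as y: velocity relative to the water = (-8.344, 1.622) knots; the water relative to ground = (0.900, 0.000) knots.
Velocity relative to ground = (-8.344, 1.622) + (0.900, 0.000) = (-7.444, 1.622) knots.
Bearing = atan2(-7.44, 1.62) = 282.29° clockwise from north.

282°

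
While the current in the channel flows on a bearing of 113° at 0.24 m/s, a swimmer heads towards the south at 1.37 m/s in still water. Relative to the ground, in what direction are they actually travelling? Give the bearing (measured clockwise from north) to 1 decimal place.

Taking east as x and north as y: velocity relative to the water = (0.000, -1.370) m/s; the water relative to ground = (0.221, -0.094) m/s.
Velocity relative to ground = (0.000, -1.370) + (0.221, -0.094) = (0.221, -1.464) m/s.
Bearing = atan2(0.22, -1.46) = 171.42° clockwise from north.

171.4°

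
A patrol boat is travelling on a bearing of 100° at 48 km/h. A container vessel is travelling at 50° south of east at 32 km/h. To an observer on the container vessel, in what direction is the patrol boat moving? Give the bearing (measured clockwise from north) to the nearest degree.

Taking east as x and north as y: patrol boat velocity = (47.271, -8.335) km/h; container vessel velocity = (20.569, -24.513) km/h.
Velocity of patrol boat relative to container vessel = (47.271, -8.335) − (20.569, -24.513) = (26.702, 16.178) km/h.
Bearing = atan2(26.70, 16.18) = 58.79° clockwise from north.

059°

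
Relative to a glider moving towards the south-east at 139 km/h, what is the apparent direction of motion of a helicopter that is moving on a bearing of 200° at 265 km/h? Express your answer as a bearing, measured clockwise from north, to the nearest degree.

231°

Taking east as x and north as y: helicopter velocity = (-90.635, -249.019) km/h; glider velocity = (98.288, -98.288) km/h.
Velocity of helicopter relative to glider = (-90.635, -249.019) − (98.288, -98.288) = (-188.923, -150.731) km/h.
Bearing = atan2(-188.92, -150.73) = 231.42° clockwise from north.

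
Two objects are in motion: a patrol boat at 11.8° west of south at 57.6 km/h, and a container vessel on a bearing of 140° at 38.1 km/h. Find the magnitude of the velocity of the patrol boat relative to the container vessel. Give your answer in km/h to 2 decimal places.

Taking east as x and north as y: patrol boat velocity = (-11.779, -56.383) km/h; container vessel velocity = (24.490, -29.186) km/h.
Velocity of patrol boat relative to container vessel = (-11.779, -56.383) − (24.490, -29.186) = (-36.269, -27.196) km/h.
Magnitude = |(-36.269, -27.196)| = 45.333 km/h.

45.33 km/h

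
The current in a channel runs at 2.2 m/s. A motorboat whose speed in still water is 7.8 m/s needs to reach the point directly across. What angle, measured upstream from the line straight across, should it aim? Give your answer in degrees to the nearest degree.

16°

To cancel the current, the upstream component of the motorboat's velocity must equal the flow: 7.8 sin θ = 2.2.
sin θ = 2.2 / 7.8 = 0.2821.
θ = arcsin(0.2821) = 16.383°.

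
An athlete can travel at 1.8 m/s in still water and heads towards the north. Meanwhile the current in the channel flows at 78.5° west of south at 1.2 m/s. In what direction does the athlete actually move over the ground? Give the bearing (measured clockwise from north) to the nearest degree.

323°

Taking east as x and north as y: velocity relative to the water = (0.000, 1.800) m/s; the water relative to ground = (-1.176, -0.239) m/s.
Velocity relative to ground = (0.000, 1.800) + (-1.176, -0.239) = (-1.176, 1.561) m/s.
Bearing = atan2(-1.18, 1.56) = 323.00° clockwise from north.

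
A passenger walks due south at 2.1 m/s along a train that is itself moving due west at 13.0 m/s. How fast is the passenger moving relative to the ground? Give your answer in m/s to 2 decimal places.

13.17 m/s

Taking east as x and north as y: train velocity = (-13.000, 0.000) m/s; passenger velocity relative to train = (0.000, -2.100) m/s.
Velocity relative to ground = (-13.000, 0.000) + (0.000, -2.100) = (-13.000, -2.100) m/s.
Speed = |(-13.000, -2.100)| = 13.169 m/s.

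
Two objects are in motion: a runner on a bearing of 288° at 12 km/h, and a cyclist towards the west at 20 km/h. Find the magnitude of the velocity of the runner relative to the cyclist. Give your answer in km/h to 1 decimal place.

Taking east as x and north as y: runner velocity = (-11.413, 3.708) km/h; cyclist velocity = (-20.000, 0.000) km/h.
Velocity of runner relative to cyclist = (-11.413, 3.708) − (-20.000, 0.000) = (8.587, 3.708) km/h.
Magnitude = |(8.587, 3.708)| = 9.354 km/h.

9.4 km/h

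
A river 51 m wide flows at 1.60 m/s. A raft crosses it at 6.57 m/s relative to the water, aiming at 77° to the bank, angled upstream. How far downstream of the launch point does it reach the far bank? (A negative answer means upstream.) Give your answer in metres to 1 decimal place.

Perpendicular speed = 6.402 m/s; crossing time = 51 / 6.402 = 7.967 s.
Net downstream speed = 0.122 m/s.
Drift = 0.122 × 7.967 = 0.973 m (downstream).

1.0 m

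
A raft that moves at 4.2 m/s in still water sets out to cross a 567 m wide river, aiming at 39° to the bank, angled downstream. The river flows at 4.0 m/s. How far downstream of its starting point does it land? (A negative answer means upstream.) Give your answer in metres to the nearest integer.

Perpendicular speed = 2.643 m/s; crossing time = 567 / 2.643 = 214.517 s.
Net downstream speed = 7.264 m/s.
Drift = 7.264 × 214.517 = 1558.255 m (downstream).

1558 m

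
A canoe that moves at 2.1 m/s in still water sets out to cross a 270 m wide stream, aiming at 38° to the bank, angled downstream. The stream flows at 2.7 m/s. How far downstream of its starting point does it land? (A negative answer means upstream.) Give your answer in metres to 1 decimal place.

909.4 m

Perpendicular speed = 1.293 m/s; crossing time = 270 / 1.293 = 208.835 s.
Net downstream speed = 4.355 m/s.
Drift = 4.355 × 208.835 = 909.438 m (downstream).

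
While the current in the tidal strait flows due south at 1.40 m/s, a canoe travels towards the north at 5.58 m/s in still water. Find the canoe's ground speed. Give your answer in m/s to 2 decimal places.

Taking east as x and north as y: velocity relative to the water = (0.000, 5.580) m/s; the water relative to ground = (0.000, -1.400) m/s.
Velocity relative to ground = (0.000, 5.580) + (0.000, -1.400) = (0.000, 4.180) m/s.
Speed = |(0.000, 4.180)| = 4.180 m/s.

4.18 m/s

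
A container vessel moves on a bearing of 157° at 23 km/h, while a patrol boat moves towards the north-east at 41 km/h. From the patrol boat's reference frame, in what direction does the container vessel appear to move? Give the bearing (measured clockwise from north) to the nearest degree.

202°

Taking east as x and north as y: container vessel velocity = (8.987, -21.172) km/h; patrol boat velocity = (28.991, 28.991) km/h.
Velocity of container vessel relative to patrol boat = (8.987, -21.172) − (28.991, 28.991) = (-20.005, -50.163) km/h.
Bearing = atan2(-20.00, -50.16) = 201.74° clockwise from north.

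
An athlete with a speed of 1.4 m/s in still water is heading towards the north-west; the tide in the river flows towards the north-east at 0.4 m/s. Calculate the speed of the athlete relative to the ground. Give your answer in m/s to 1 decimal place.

1.5 m/s

Taking east as x and north as y: velocity relative to the water = (-0.990, 0.990) m/s; the water relative to ground = (0.283, 0.283) m/s.
Velocity relative to ground = (-0.990, 0.990) + (0.283, 0.283) = (-0.707, 1.273) m/s.
Speed = |(-0.707, 1.273)| = 1.456 m/s.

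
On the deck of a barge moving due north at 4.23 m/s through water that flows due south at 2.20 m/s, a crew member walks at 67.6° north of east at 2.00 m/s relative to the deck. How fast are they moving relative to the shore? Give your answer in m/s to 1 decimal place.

4.0 m/s

In east/north components (m/s): crew member relative to barge = (0.762, 1.849); barge relative to water = (0.000, 4.230); water relative to ground = (0.000, -2.200).
Sum = (0.762, 3.879) m/s.
Speed = |(0.762, 3.879)| = 3.953 m/s.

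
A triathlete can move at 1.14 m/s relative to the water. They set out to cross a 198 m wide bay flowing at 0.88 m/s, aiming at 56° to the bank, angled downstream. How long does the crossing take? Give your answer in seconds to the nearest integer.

The component of the triathlete's velocity perpendicular to the bank is 1.14 × sin 56° = 0.945 m/s.
Only the cross-stream component determines the crossing time; the current contributes nothing perpendicular to the bank.
Time = 198 / 0.945 = 209.501 s.

210 s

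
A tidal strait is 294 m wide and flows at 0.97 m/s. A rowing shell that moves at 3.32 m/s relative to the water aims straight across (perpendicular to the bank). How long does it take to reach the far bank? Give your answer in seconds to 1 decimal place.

88.6 s

The component of the rowing shell's velocity perpendicular to the bank is 3.32 m/s.
The current is parallel to the bank, so it does not affect the crossing time.
Time = 294 / 3.320 = 88.554 s.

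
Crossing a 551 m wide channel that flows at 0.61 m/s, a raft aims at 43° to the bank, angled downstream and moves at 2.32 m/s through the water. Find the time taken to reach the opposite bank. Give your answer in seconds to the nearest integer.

348 s

The component of the raft's velocity perpendicular to the bank is 2.32 × sin 43° = 1.582 m/s.
Only the cross-stream component determines the crossing time; the current contributes nothing perpendicular to the bank.
Time = 551 / 1.582 = 348.241 s.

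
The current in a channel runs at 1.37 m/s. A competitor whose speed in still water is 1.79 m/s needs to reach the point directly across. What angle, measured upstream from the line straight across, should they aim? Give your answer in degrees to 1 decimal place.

49.9°

To cancel the current, the upstream component of the competitor's velocity must equal the flow: 1.79 sin θ = 1.37.
sin θ = 1.37 / 1.79 = 0.7654.
θ = arcsin(0.7654) = 49.939°.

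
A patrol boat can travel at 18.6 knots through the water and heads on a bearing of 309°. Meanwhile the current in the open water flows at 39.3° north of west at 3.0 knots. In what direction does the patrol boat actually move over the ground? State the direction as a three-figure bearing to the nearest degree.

Taking east as x and north as y: velocity relative to the water = (-14.455, 11.705) knots; the water relative to ground = (-2.322, 1.900) knots.
Velocity relative to ground = (-14.455, 11.705) + (-2.322, 1.900) = (-16.776, 13.606) knots.
Bearing = atan2(-16.78, 13.61) = 309.04° clockwise from north.

309°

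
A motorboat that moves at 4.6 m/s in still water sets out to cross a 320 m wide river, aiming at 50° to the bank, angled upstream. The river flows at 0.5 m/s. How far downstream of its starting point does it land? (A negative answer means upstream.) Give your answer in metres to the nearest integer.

-223 m

Perpendicular speed = 3.524 m/s; crossing time = 320 / 3.524 = 90.811 s.
Net downstream speed = -2.457 m/s.
Drift = -2.457 × 90.811 = -223.106 m (upstream).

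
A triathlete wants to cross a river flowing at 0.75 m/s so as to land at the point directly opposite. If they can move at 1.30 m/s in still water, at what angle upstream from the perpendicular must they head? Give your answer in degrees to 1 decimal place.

To cancel the current, the upstream component of the triathlete's velocity must equal the flow: 1.30 sin θ = 0.75.
sin θ = 0.75 / 1.30 = 0.5769.
θ = arcsin(0.5769) = 35.234°.

35.2°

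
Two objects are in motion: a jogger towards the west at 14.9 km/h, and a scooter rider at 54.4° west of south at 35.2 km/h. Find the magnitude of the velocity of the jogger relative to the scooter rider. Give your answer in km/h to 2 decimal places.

24.66 km/h

Taking east as x and north as y: jogger velocity = (-14.900, 0.000) km/h; scooter rider velocity = (-28.621, -20.491) km/h.
Velocity of jogger relative to scooter rider = (-14.900, 0.000) − (-28.621, -20.491) = (13.721, 20.491) km/h.
Magnitude = |(13.721, 20.491)| = 24.660 km/h.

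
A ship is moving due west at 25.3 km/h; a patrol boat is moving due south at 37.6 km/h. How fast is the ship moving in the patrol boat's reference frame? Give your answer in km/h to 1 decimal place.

45.3 km/h

Taking east as x and north as y: ship velocity = (-25.300, 0.000) km/h; patrol boat velocity = (0.000, -37.600) km/h.
Velocity of ship relative to patrol boat = (-25.300, 0.000) − (0.000, -37.600) = (-25.300, 37.600) km/h.
Magnitude = |(-25.300, 37.600)| = 45.319 km/h.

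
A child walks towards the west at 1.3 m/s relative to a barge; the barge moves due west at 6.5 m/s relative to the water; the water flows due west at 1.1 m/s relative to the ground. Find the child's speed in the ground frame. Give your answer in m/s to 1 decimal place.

In east/north components (m/s): child relative to barge = (-1.300, 0.000); barge relative to water = (-6.500, 0.000); water relative to ground = (-1.100, 0.000).
Sum = (-8.900, 0.000) m/s.
Speed = |(-8.900, 0.000)| = 8.900 m/s.

8.9 m/s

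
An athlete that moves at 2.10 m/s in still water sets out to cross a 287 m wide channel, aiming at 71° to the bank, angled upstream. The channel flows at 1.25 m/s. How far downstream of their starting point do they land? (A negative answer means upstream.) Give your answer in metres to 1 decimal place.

Perpendicular speed = 1.986 m/s; crossing time = 287 / 1.986 = 144.541 s.
Net downstream speed = 0.566 m/s.
Drift = 0.566 × 144.541 = 81.855 m (downstream).

81.9 m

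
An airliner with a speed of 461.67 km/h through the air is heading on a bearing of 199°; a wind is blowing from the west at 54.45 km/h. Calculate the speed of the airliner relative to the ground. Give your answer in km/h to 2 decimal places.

Taking east as x and north as y: velocity relative to the air = (-150.305, -436.518) km/h; the air relative to ground = (54.450, 0.000) km/h.
Velocity relative to ground = (-150.305, -436.518) + (54.450, 0.000) = (-95.855, -436.518) km/h.
Speed = |(-95.855, -436.518)| = 446.918 km/h.

446.92 km/h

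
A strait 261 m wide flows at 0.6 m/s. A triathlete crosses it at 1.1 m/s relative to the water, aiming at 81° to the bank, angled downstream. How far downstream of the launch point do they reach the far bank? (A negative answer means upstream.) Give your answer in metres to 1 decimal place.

Perpendicular speed = 1.086 m/s; crossing time = 261 / 1.086 = 240.230 s.
Net downstream speed = 0.772 m/s.
Drift = 0.772 × 240.230 = 185.477 m (downstream).

185.5 m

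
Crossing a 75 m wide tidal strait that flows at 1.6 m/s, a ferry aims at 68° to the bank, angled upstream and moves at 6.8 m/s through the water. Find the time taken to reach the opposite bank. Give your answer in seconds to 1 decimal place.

11.9 s

The component of the ferry's velocity perpendicular to the bank is 6.8 × sin 68° = 6.305 m/s.
The flow acts along the bank and has no component across it.
Time = 75 / 6.305 = 11.896 s.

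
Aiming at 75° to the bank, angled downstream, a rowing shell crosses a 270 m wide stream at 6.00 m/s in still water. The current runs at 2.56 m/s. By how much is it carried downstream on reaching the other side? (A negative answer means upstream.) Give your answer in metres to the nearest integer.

Perpendicular speed = 5.796 m/s; crossing time = 270 / 5.796 = 46.587 s.
Net downstream speed = 4.113 m/s.
Drift = 4.113 × 46.587 = 191.610 m (downstream).

192 m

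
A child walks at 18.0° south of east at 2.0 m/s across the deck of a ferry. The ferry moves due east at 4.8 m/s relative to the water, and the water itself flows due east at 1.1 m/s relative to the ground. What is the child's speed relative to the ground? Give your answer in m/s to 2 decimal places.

7.83 m/s

In east/north components (m/s): child relative to ferry = (1.902, -0.618); ferry relative to water = (4.800, 0.000); water relative to ground = (1.100, 0.000).
Sum = (7.802, -0.618) m/s.
Speed = |(7.802, -0.618)| = 7.827 m/s.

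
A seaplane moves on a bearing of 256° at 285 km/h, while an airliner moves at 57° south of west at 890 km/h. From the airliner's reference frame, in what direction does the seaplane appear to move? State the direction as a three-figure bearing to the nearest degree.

017°

Taking east as x and north as y: seaplane velocity = (-276.534, -68.948) km/h; airliner velocity = (-484.729, -746.417) km/h.
Velocity of seaplane relative to airliner = (-276.534, -68.948) − (-484.729, -746.417) = (208.194, 677.469) km/h.
Bearing = atan2(208.19, 677.47) = 17.08° clockwise from north.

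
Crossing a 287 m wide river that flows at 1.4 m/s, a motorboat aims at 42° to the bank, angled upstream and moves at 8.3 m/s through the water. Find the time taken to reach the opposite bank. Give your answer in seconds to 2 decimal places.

51.68 s

The component of the motorboat's velocity perpendicular to the bank is 8.3 × sin 42° = 5.554 m/s.
The flow acts along the bank and has no component across it.
Time = 287 / 5.554 = 51.676 s.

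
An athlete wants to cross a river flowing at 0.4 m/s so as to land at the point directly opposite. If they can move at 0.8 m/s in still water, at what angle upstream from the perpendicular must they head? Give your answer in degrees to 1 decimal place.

30.0°

To cancel the current, the upstream component of the athlete's velocity must equal the flow: 0.8 sin θ = 0.4.
sin θ = 0.4 / 0.8 = 0.5000.
θ = arcsin(0.5000) = 30.000°.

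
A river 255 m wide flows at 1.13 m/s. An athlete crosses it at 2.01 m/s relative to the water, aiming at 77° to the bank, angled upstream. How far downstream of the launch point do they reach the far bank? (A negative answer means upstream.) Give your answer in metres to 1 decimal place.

Perpendicular speed = 1.958 m/s; crossing time = 255 / 1.958 = 130.203 s.
Net downstream speed = 0.678 m/s.
Drift = 0.678 × 130.203 = 88.258 m (downstream).

88.3 m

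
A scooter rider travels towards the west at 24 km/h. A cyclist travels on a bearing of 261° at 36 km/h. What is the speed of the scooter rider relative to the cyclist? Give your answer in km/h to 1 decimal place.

12.9 km/h

Taking east as x and north as y: scooter rider velocity = (-24.000, 0.000) km/h; cyclist velocity = (-35.557, -5.632) km/h.
Velocity of scooter rider relative to cyclist = (-24.000, 0.000) − (-35.557, -5.632) = (11.557, 5.632) km/h.
Magnitude = |(11.557, 5.632)| = 12.856 km/h.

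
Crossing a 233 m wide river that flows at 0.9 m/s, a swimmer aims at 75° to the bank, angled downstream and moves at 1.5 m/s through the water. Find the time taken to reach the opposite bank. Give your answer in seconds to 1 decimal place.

160.8 s

The component of the swimmer's velocity perpendicular to the bank is 1.5 × sin 75° = 1.449 m/s.
The flow acts along the bank and has no component across it.
Time = 233 / 1.449 = 160.813 s.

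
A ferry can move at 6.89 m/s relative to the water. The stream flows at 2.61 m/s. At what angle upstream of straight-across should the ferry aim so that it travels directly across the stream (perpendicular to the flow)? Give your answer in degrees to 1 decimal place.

22.3°

To cancel the current, the upstream component of the ferry's velocity must equal the flow: 6.89 sin θ = 2.61.
sin θ = 2.61 / 6.89 = 0.3788.
θ = arcsin(0.3788) = 22.260°.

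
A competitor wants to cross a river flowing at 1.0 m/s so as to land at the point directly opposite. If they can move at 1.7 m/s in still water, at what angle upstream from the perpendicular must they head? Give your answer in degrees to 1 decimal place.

To cancel the current, the upstream component of the competitor's velocity must equal the flow: 1.7 sin θ = 1.0.
sin θ = 1.0 / 1.7 = 0.5882.
θ = arcsin(0.5882) = 36.032°.

36.0°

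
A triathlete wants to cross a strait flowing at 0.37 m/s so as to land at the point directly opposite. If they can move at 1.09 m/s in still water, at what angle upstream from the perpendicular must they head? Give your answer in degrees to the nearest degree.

20°

To cancel the current, the upstream component of the triathlete's velocity must equal the flow: 1.09 sin θ = 0.37.
sin θ = 0.37 / 1.09 = 0.3394.
θ = arcsin(0.3394) = 19.843°.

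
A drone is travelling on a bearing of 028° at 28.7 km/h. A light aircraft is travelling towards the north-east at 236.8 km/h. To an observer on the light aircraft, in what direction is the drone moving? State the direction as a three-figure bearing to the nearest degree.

Taking east as x and north as y: drone velocity = (13.474, 25.341) km/h; light aircraft velocity = (167.443, 167.443) km/h.
Velocity of drone relative to light aircraft = (13.474, 25.341) − (167.443, 167.443) = (-153.969, -142.102) km/h.
Bearing = atan2(-153.97, -142.10) = 227.30° clockwise from north.

227°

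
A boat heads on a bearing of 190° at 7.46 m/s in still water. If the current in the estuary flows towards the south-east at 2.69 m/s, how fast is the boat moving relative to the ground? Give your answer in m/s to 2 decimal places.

9.27 m/s

Taking east as x and north as y: velocity relative to the water = (-1.295, -7.347) m/s; the water relative to ground = (1.902, -1.902) m/s.
Velocity relative to ground = (-1.295, -7.347) + (1.902, -1.902) = (0.607, -9.249) m/s.
Speed = |(0.607, -9.249)| = 9.269 m/s.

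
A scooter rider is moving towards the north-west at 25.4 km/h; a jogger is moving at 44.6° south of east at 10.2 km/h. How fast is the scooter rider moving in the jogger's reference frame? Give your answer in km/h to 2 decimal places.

35.60 km/h

Taking east as x and north as y: scooter rider velocity = (-17.961, 17.961) km/h; jogger velocity = (7.263, -7.162) km/h.
Velocity of scooter rider relative to jogger = (-17.961, 17.961) − (7.263, -7.162) = (-25.223, 25.122) km/h.
Magnitude = |(-25.223, 25.122)| = 35.600 km/h.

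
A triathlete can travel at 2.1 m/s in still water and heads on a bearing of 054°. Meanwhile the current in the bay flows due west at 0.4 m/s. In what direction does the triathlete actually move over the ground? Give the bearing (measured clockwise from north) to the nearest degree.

Taking east as x and north as y: velocity relative to the water = (1.699, 1.234) m/s; the water relative to ground = (-0.400, 0.000) m/s.
Velocity relative to ground = (1.699, 1.234) + (-0.400, 0.000) = (1.299, 1.234) m/s.
Bearing = atan2(1.30, 1.23) = 46.46° clockwise from north.

046°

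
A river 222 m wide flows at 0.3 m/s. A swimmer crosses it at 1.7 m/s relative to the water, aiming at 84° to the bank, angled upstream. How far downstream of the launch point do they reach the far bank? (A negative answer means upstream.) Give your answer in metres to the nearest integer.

16 m

Perpendicular speed = 1.691 m/s; crossing time = 222 / 1.691 = 131.308 s.
Net downstream speed = 0.122 m/s.
Drift = 0.122 × 131.308 = 16.059 m (downstream).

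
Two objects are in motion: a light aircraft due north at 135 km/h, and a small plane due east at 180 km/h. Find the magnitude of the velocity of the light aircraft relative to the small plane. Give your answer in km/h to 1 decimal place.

225.0 km/h

Taking east as x and north as y: light aircraft velocity = (0.000, 135.000) km/h; small plane velocity = (180.000, 0.000) km/h.
Velocity of light aircraft relative to small plane = (0.000, 135.000) − (180.000, 0.000) = (-180.000, 135.000) km/h.
Magnitude = |(-180.000, 135.000)| = 225.000 km/h.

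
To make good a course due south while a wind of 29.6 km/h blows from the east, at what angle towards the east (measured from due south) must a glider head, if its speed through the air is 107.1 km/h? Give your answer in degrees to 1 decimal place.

16.0°

The wind pushes perpendicular to the desired track; the heading must have a component into the wind equal to 29.6 km/h: 107.1 sin θ = 29.6.
sin θ = 0.2764, so θ = 16.044°.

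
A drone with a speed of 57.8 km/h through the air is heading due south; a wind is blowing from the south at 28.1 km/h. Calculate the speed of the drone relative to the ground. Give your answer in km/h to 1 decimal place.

29.7 km/h

Taking east as x and north as y: velocity relative to the air = (0.000, -57.800) km/h; the air relative to ground = (0.000, 28.100) km/h.
Velocity relative to ground = (0.000, -57.800) + (0.000, 28.100) = (0.000, -29.700) km/h.
Speed = |(0.000, -29.700)| = 29.700 km/h.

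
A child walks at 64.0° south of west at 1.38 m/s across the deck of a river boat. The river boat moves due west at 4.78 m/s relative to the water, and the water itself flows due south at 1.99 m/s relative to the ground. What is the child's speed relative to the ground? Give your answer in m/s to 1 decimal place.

6.3 m/s

In east/north components (m/s): child relative to river boat = (-0.605, -1.240); river boat relative to water = (-4.780, 0.000); water relative to ground = (0.000, -1.990).
Sum = (-5.385, -3.230) m/s.
Speed = |(-5.385, -3.230)| = 6.280 m/s.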